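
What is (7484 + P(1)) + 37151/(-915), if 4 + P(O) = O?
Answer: 6807964/915 ≈ 7440.4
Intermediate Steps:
P(O) = -4 + O
(7484 + P(1)) + 37151/(-915) = (7484 + (-4 + 1)) + 37151/(-915) = (7484 - 3) + 37151*(-1/915) = 7481 - 37151/915 = 6807964/915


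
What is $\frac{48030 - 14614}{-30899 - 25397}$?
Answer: $- \frac{4177}{7037} \approx -0.59358$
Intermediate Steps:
$\frac{48030 - 14614}{-30899 - 25397} = \frac{33416}{-56296} = 33416 \left(- \frac{1}{56296}\right) = - \frac{4177}{7037}$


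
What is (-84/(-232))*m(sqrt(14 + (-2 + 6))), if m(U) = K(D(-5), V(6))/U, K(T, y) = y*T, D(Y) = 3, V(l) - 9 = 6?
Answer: 315*sqrt(2)/116 ≈ 3.8403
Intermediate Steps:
V(l) = 15 (V(l) = 9 + 6 = 15)
K(T, y) = T*y
m(U) = 45/U (m(U) = (3*15)/U = 45/U)
(-84/(-232))*m(sqrt(14 + (-2 + 6))) = (-84/(-232))*(45/(sqrt(14 + (-2 + 6)))) = (-84*(-1/232))*(45/(sqrt(14 + 4))) = 21*(45/(sqrt(18)))/58 = 21*(45/((3*sqrt(2))))/58 = 21*(45*(sqrt(2)/6))/58 = 21*(15*sqrt(2)/2)/58 = 315*sqrt(2)/116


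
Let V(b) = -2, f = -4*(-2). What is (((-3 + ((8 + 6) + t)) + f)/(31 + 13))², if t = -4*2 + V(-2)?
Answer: 81/1936 ≈ 0.041839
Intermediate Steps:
f = 8
t = -10 (t = -4*2 - 2 = -8 - 2 = -10)
(((-3 + ((8 + 6) + t)) + f)/(31 + 13))² = (((-3 + ((8 + 6) - 10)) + 8)/(31 + 13))² = (((-3 + (14 - 10)) + 8)/44)² = (((-3 + 4) + 8)*(1/44))² = ((1 + 8)*(1/44))² = (9*(1/44))² = (9/44)² = 81/1936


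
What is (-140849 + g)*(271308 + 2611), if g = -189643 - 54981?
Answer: -105588378687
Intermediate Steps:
g = -244624
(-140849 + g)*(271308 + 2611) = (-140849 - 244624)*(271308 + 2611) = -385473*273919 = -105588378687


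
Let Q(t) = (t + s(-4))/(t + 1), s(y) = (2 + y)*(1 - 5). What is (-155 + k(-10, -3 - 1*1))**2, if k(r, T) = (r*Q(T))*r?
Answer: 748225/9 ≈ 83136.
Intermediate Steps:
s(y) = -8 - 4*y (s(y) = (2 + y)*(-4) = -8 - 4*y)
Q(t) = (8 + t)/(1 + t) (Q(t) = (t + (-8 - 4*(-4)))/(t + 1) = (t + (-8 + 16))/(1 + t) = (t + 8)/(1 + t) = (8 + t)/(1 + t))
k(r, T) = r**2*(8 + T)/(1 + T) (k(r, T) = (r*((8 + T)/(1 + T)))*r = (r*(8 + T)/(1 + T))*r = r**2*(8 + T)/(1 + T))
(-155 + k(-10, -3 - 1*1))**2 = (-155 + (-10)**2*(8 + (-3 - 1*1))/(1 + (-3 - 1*1)))**2 = (-155 + 100*(8 + (-3 - 1))/(1 + (-3 - 1)))**2 = (-155 + 100*(8 - 4)/(1 - 4))**2 = (-155 + 100*4/(-3))**2 = (-155 + 100*(-1/3)*4)**2 = (-155 - 400/3)**2 = (-865/3)**2 = 748225/9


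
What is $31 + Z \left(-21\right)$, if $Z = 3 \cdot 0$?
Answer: $31$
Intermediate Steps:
$Z = 0$
$31 + Z \left(-21\right) = 31 + 0 \left(-21\right) = 31 + 0 = 31$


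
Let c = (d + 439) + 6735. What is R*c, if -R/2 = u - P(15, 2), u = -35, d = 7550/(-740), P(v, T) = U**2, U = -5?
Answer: 31807260/37 ≈ 8.5966e+5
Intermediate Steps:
P(v, T) = 25 (P(v, T) = (-5)**2 = 25)
d = -755/74 (d = 7550*(-1/740) = -755/74 ≈ -10.203)
c = 530121/74 (c = (-755/74 + 439) + 6735 = 31731/74 + 6735 = 530121/74 ≈ 7163.8)
R = 120 (R = -2*(-35 - 1*25) = -2*(-35 - 25) = -2*(-60) = 120)
R*c = 120*(530121/74) = 31807260/37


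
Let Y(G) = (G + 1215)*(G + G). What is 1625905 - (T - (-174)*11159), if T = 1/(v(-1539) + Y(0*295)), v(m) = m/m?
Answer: -315762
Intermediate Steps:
v(m) = 1
Y(G) = 2*G*(1215 + G) (Y(G) = (1215 + G)*(2*G) = 2*G*(1215 + G))
T = 1 (T = 1/(1 + 2*(0*295)*(1215 + 0*295)) = 1/(1 + 2*0*(1215 + 0)) = 1/(1 + 2*0*1215) = 1/(1 + 0) = 1/1 = 1)
1625905 - (T - (-174)*11159) = 1625905 - (1 - (-174)*11159) = 1625905 - (1 - 1*(-1941666)) = 1625905 - (1 + 1941666) = 1625905 - 1*1941667 = 1625905 - 1941667 = -315762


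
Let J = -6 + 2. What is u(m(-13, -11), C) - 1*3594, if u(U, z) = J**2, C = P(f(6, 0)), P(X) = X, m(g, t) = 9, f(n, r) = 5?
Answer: -3578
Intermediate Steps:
J = -4
C = 5
u(U, z) = 16 (u(U, z) = (-4)**2 = 16)
u(m(-13, -11), C) - 1*3594 = 16 - 1*3594 = 16 - 3594 = -3578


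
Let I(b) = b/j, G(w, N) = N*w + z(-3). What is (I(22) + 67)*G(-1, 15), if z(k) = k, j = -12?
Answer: -1173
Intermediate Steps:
G(w, N) = -3 + N*w (G(w, N) = N*w - 3 = -3 + N*w)
I(b) = -b/12 (I(b) = b/(-12) = b*(-1/12) = -b/12)
(I(22) + 67)*G(-1, 15) = (-1/12*22 + 67)*(-3 + 15*(-1)) = (-11/6 + 67)*(-3 - 15) = (391/6)*(-18) = -1173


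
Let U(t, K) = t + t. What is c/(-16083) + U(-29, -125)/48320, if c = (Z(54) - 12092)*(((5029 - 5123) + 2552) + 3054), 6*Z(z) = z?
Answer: 1609091676953/388565280 ≈ 4141.1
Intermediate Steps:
Z(z) = z/6
U(t, K) = 2*t
c = -66601496 (c = ((⅙)*54 - 12092)*(((5029 - 5123) + 2552) + 3054) = (9 - 12092)*((-94 + 2552) + 3054) = -12083*(2458 + 3054) = -12083*5512 = -66601496)
c/(-16083) + U(-29, -125)/48320 = -66601496/(-16083) + (2*(-29))/48320 = -66601496*(-1/16083) - 58*1/48320 = 66601496/16083 - 29/24160 = 1609091676953/388565280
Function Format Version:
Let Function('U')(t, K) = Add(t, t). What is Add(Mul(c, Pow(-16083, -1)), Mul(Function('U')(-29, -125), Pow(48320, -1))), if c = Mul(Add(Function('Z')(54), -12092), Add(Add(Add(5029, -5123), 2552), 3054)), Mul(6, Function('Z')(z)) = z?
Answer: Rational(1609091676953, 388565280) ≈ 4141.1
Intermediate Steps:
Function('Z')(z) = Mul(Rational(1, 6), z)
Function('U')(t, K) = Mul(2, t)
c = -66601496 (c = Mul(Add(Mul(Rational(1, 6), 54), -12092), Add(Add(Add(5029, -5123), 2552), 3054)) = Mul(Add(9, -12092), Add(Add(-94, 2552), 3054)) = Mul(-12083, Add(2458, 3054)) = Mul(-12083, 5512) = -66601496)
Add(Mul(c, Pow(-16083, -1)), Mul(Function('U')(-29, -125), Pow(48320, -1))) = Add(Mul(-66601496, Pow(-16083, -1)), Mul(Mul(2, -29), Pow(48320, -1))) = Add(Mul(-66601496, Rational(-1, 16083)), Mul(-58, Rational(1, 48320))) = Add(Rational(66601496, 16083), Rational(-29, 24160)) = Rational(1609091676953, 388565280)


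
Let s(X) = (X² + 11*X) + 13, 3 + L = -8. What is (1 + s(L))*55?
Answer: 770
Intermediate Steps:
L = -11 (L = -3 - 8 = -11)
s(X) = 13 + X² + 11*X
(1 + s(L))*55 = (1 + (13 + (-11)² + 11*(-11)))*55 = (1 + (13 + 121 - 121))*55 = (1 + 13)*55 = 14*55 = 770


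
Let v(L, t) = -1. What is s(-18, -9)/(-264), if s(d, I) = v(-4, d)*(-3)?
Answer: -1/88 ≈ -0.011364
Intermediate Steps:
s(d, I) = 3 (s(d, I) = -1*(-3) = 3)
s(-18, -9)/(-264) = 3/(-264) = 3*(-1/264) = -1/88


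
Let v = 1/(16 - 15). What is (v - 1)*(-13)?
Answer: 0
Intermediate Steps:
v = 1 (v = 1/1 = 1)
(v - 1)*(-13) = (1 - 1)*(-13) = 0*(-13) = 0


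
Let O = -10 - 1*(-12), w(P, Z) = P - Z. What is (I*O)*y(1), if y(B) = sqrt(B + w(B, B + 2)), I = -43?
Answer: -86*I ≈ -86.0*I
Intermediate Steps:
O = 2 (O = -10 + 12 = 2)
y(B) = sqrt(-2 + B) (y(B) = sqrt(B + (B - (B + 2))) = sqrt(B + (B - (2 + B))) = sqrt(B + (B + (-2 - B))) = sqrt(B - 2) = sqrt(-2 + B))
(I*O)*y(1) = (-43*2)*sqrt(-2 + 1) = -86*I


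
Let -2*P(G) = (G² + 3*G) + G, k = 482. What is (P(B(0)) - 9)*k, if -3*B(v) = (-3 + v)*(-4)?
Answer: -4338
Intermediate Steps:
B(v) = -4 + 4*v/3 (B(v) = -(-3 + v)*(-4)/3 = -(12 - 4*v)/3 = -4 + 4*v/3)
P(G) = -2*G - G²/2 (P(G) = -((G² + 3*G) + G)/2 = -(G² + 4*G)/2 = -2*G - G²/2)
(P(B(0)) - 9)*k = (-(-4 + (4/3)*0)*(4 + (-4 + (4/3)*0))/2 - 9)*482 = (-(-4 + 0)*(4 + (-4 + 0))/2 - 9)*482 = (-½*(-4)*(4 - 4) - 9)*482 = (-½*(-4)*0 - 9)*482 = (0 - 9)*482 = -9*482 = -4338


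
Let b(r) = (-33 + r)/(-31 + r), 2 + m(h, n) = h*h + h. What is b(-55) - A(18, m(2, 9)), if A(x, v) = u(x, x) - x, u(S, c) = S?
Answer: 44/43 ≈ 1.0233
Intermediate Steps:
m(h, n) = -2 + h + h² (m(h, n) = -2 + (h*h + h) = -2 + (h² + h) = -2 + (h + h²) = -2 + h + h²)
b(r) = (-33 + r)/(-31 + r)
A(x, v) = 0 (A(x, v) = x - x = 0)
b(-55) - A(18, m(2, 9)) = (-33 - 55)/(-31 - 55) - 1*0 = -88/(-86) + 0 = -1/86*(-88) + 0 = 44/43 + 0 = 44/43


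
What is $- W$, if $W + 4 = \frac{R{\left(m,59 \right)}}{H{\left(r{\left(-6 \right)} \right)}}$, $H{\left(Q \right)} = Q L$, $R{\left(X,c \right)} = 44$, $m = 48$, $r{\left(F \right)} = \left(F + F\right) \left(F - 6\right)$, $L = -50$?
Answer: $\frac{7211}{1800} \approx 4.0061$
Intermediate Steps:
$r{\left(F \right)} = 2 F \left(-6 + F\right)$
$H{\left(Q \right)} = - 50 Q$ ($H{\left(Q \right)} = Q \left(-50\right) = - 50 Q$)
$W = - \frac{7211}{1800}$ ($W = -4 + \frac{44}{\left(-50\right) 2 \left(-6\right) \left(-6 - 6\right)} = -4 + \frac{44}{\left(-50\right) 2 \left(-6\right) \left(-12\right)} = -4 + \frac{44}{\left(-50\right) 144} = -4 + \frac{44}{-7200} = -4 + 44 \left(- \frac{1}{7200}\right) = -4 - \frac{11}{1800} = - \frac{7211}{1800} \approx -4.0061$)
$- W = \left(-1\right) \left(- \frac{7211}{1800}\right) = \frac{7211}{1800}$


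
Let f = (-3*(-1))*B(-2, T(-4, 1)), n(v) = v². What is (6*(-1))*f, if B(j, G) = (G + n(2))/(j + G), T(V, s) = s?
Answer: 90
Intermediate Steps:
B(j, G) = (4 + G)/(G + j) (B(j, G) = (G + 2²)/(j + G) = (G + 4)/(G + j) = (4 + G)/(G + j))
f = -15 (f = (-3*(-1))*((4 + 1)/(1 - 2)) = 3*(5/(-1)) = 3*(-1*5) = 3*(-5) = -15)
(6*(-1))*f = (6*(-1))*(-15) = -6*(-15) = 90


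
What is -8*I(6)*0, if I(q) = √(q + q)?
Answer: 0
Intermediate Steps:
I(q) = √2*√q (I(q) = √(2*q) = √2*√q)
-8*I(6)*0 = -8*√2*√6*0 = -16*√3*0 = 0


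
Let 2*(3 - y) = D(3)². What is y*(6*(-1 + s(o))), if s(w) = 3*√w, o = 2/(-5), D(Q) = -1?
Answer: -15 + 9*I*√10 ≈ -15.0 + 28.461*I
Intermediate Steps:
o = -⅖ (o = 2*(-⅕) = -⅖ ≈ -0.40000)
y = 5/2 (y = 3 - ½*(-1)² = 3 - ½*1 = 3 - ½ = 5/2 ≈ 2.5000)
y*(6*(-1 + s(o))) = 5*(6*(-1 + 3*√(-⅖)))/2 = 5*(6*(-1 + 3*(I*√10/5)))/2 = 5*(6*(-1 + 3*I*√10/5))/2 = 5*(-6 + 18*I*√10/5)/2 = -15 + 9*I*√10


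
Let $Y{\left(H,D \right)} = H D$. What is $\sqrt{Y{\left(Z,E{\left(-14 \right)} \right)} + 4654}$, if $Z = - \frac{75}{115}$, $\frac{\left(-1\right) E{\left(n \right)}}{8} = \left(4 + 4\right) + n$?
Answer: $\frac{\sqrt{2445406}}{23} \approx 67.99$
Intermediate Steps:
$E{\left(n \right)} = -64 - 8 n$ ($E{\left(n \right)} = - 8 \left(\left(4 + 4\right) + n\right) = - 8 \left(8 + n\right) = -64 - 8 n$)
$Z = - \frac{15}{23}$ ($Z = \left(-75\right) \frac{1}{115} = - \frac{15}{23} \approx -0.65217$)
$Y{\left(H,D \right)} = D H$
$\sqrt{Y{\left(Z,E{\left(-14 \right)} \right)} + 4654} = \sqrt{\left(-64 - -112\right) \left(- \frac{15}{23}\right) + 4654} = \sqrt{\left(-64 + 112\right) \left(- \frac{15}{23}\right) + 4654} = \sqrt{48 \left(- \frac{15}{23}\right) + 4654} = \sqrt{- \frac{720}{23} + 4654} = \sqrt{\frac{106322}{23}} = \frac{\sqrt{2445406}}{23}$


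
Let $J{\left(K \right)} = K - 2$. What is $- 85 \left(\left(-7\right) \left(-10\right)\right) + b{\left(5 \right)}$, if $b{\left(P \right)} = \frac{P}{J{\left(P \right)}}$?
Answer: $- \frac{17845}{3} \approx -5948.3$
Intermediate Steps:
$J{\left(K \right)} = -2 + K$
$b{\left(P \right)} = \frac{P}{-2 + P}$
$- 85 \left(\left(-7\right) \left(-10\right)\right) + b{\left(5 \right)} = - 85 \left(\left(-7\right) \left(-10\right)\right) + \frac{5}{-2 + 5} = \left(-85\right) 70 + \frac{5}{3} = -5950 + 5 \cdot \frac{1}{3} = -5950 + \frac{5}{3} = - \frac{17845}{3}$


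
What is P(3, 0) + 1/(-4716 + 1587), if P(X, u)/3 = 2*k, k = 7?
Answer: 131417/3129 ≈ 42.000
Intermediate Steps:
P(X, u) = 42 (P(X, u) = 3*(2*7) = 3*14 = 42)
P(3, 0) + 1/(-4716 + 1587) = 42 + 1/(-4716 + 1587) = 42 + 1/(-3129) = 42 - 1/3129 = 131417/3129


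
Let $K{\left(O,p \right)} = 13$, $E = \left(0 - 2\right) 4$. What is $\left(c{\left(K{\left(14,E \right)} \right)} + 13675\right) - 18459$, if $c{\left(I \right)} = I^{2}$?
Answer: $-4615$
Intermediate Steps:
$E = -8$ ($E = \left(-2\right) 4 = -8$)
$\left(c{\left(K{\left(14,E \right)} \right)} + 13675\right) - 18459 = \left(13^{2} + 13675\right) - 18459 = \left(169 + 13675\right) - 18459 = 13844 - 18459 = -4615$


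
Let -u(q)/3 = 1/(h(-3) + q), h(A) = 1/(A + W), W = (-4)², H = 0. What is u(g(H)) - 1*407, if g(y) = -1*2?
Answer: -10136/25 ≈ -405.44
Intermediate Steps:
W = 16
h(A) = 1/(16 + A) (h(A) = 1/(A + 16) = 1/(16 + A))
g(y) = -2
u(q) = -3/(1/13 + q) (u(q) = -3/(1/(16 - 3) + q) = -3/(1/13 + q))
u(g(H)) - 1*407 = -39/(1 + 13*(-2)) - 1*407 = -39/(1 - 26) - 407 = -39/(-25) - 407 = -39*(-1/25) - 407 = 39/25 - 407 = -10136/25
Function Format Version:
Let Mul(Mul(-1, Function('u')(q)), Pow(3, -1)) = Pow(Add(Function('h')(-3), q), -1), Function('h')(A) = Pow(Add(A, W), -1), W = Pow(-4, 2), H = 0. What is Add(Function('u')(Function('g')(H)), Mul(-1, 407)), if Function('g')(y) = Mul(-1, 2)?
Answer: Rational(-10136, 25) ≈ -405.44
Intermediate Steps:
W = 16
Function('h')(A) = Pow(Add(16, A), -1) (Function('h')(A) = Pow(Add(A, 16), -1) = Pow(Add(16, A), -1))
Function('g')(y) = -2
Function('u')(q) = Mul(-3, Pow(Add(Rational(1, 13), q), -1)) (Function('u')(q) = Mul(-3, Pow(Add(Pow(Add(16, -3), -1), q), -1)) = Mul(-3, Pow(Add(Pow(13, -1), q), -1)) = Mul(-3, Pow(Add(Rational(1, 13), q), -1)))
Add(Function('u')(Function('g')(H)), Mul(-1, 407)) = Add(Mul(-39, Pow(Add(1, Mul(13, -2)), -1)), Mul(-1, 407)) = Add(Mul(-39, Pow(Add(1, -26), -1)), -407) = Add(Mul(-39, Pow(-25, -1)), -407) = Add(Mul(-39, Rational(-1, 25)), -407) = Add(Rational(39, 25), -407) = Rational(-10136, 25)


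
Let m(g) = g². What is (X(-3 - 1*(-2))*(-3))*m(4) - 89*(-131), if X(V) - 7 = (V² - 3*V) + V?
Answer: 11179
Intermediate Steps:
X(V) = 7 + V² - 2*V (X(V) = 7 + ((V² - 3*V) + V) = 7 + (V² - 2*V) = 7 + V² - 2*V)
(X(-3 - 1*(-2))*(-3))*m(4) - 89*(-131) = ((7 + (-3 - 1*(-2))² - 2*(-3 - 1*(-2)))*(-3))*4² - 89*(-131) = ((7 + (-3 + 2)² - 2*(-3 + 2))*(-3))*16 + 11659 = ((7 + (-1)² - 2*(-1))*(-3))*16 + 11659 = ((7 + 1 + 2)*(-3))*16 + 11659 = (10*(-3))*16 + 11659 = -30*16 + 11659 = -480 + 11659 = 11179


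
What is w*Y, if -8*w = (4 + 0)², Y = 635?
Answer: -1270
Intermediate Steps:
w = -2 (w = -(4 + 0)²/8 = -⅛*4² = -⅛*16 = -2)
w*Y = -2*635 = -1270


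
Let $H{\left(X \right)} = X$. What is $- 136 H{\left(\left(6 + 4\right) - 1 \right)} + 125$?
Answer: $-1099$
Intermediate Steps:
$- 136 H{\left(\left(6 + 4\right) - 1 \right)} + 125 = - 136 \left(\left(6 + 4\right) - 1\right) + 125 = - 136 \left(10 - 1\right) + 125 = \left(-136\right) 9 + 125 = -1224 + 125 = -1099$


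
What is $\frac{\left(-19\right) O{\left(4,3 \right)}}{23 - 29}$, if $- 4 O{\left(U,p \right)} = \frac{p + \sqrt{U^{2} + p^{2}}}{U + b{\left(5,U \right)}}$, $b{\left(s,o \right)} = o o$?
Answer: $- \frac{19}{60} \approx -0.31667$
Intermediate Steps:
$b{\left(s,o \right)} = o^{2}$
$O{\left(U,p \right)} = - \frac{p + \sqrt{U^{2} + p^{2}}}{4 \left(U + U^{2}\right)}$ ($O{\left(U,p \right)} = - \frac{\left(p + \sqrt{U^{2} + p^{2}}\right) \frac{1}{U + U^{2}}}{4} = - \frac{\frac{1}{U + U^{2}} \left(p + \sqrt{U^{2} + p^{2}}\right)}{4} = - \frac{p + \sqrt{U^{2} + p^{2}}}{4 \left(U + U^{2}\right)}$)
$\frac{\left(-19\right) O{\left(4,3 \right)}}{23 - 29} = \frac{\left(-19\right) \frac{\left(-1\right) 3 - \sqrt{4^{2} + 3^{2}}}{4 \cdot 4 \left(1 + 4\right)}}{23 - 29} = \frac{\left(-19\right) \frac{1}{4} \cdot \frac{1}{4} \cdot \frac{1}{5} \left(-3 - \sqrt{16 + 9}\right)}{-6} = - 19 \cdot \frac{1}{4} \cdot \frac{1}{4} \cdot \frac{1}{5} \left(-3 - \sqrt{25}\right) \left(- \frac{1}{6}\right) = - 19 \cdot \frac{1}{4} \cdot \frac{1}{4} \cdot \frac{1}{5} \left(-3 - 5\right) \left(- \frac{1}{6}\right) = - 19 \cdot \frac{1}{4} \cdot \frac{1}{4} \cdot \frac{1}{5} \left(-8\right) \left(- \frac{1}{6}\right) = \left(-19\right) \left(- \frac{1}{10}\right) \left(- \frac{1}{6}\right) = \frac{19}{10} \left(- \frac{1}{6}\right) = - \frac{19}{60}$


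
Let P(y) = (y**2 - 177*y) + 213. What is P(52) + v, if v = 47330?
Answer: 41043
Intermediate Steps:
P(y) = 213 + y**2 - 177*y
P(52) + v = (213 + 52**2 - 177*52) + 47330 = (213 + 2704 - 9204) + 47330 = -6287 + 47330 = 41043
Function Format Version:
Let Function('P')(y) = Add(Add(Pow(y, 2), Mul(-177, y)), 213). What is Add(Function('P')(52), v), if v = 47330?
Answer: 41043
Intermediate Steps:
Function('P')(y) = Add(213, Pow(y, 2), Mul(-177, y))
Add(Function('P')(52), v) = Add(Add(213, Pow(52, 2), Mul(-177, 52)), 47330) = Add(Add(213, 2704, -9204), 47330) = Add(-6287, 47330) = 41043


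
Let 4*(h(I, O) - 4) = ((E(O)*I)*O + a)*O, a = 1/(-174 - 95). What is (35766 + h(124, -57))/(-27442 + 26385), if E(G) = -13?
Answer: 1370368795/1137332 ≈ 1204.9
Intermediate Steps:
a = -1/269 (a = 1/(-269) = -1/269 ≈ -0.0037175)
h(I, O) = 4 + O*(-1/269 - 13*I*O)/4 (h(I, O) = 4 + (((-13*I)*O - 1/269)*O)/4 = 4 + ((-13*I*O - 1/269)*O)/4 = 4 + ((-1/269 - 13*I*O)*O)/4 = 4 + (O*(-1/269 - 13*I*O))/4 = 4 + O*(-1/269 - 13*I*O)/4)
(35766 + h(124, -57))/(-27442 + 26385) = (35766 + (4 - 1/1076*(-57) - 13/4*124*(-57)²))/(-27442 + 26385) = (35766 + (4 + 57/1076 - 13/4*124*3249))/(-1057) = (35766 + (4 + 57/1076 - 1309347))*(-1/1057) = (35766 - 1408853011/1076)*(-1/1057) = -1370368795/1076*(-1/1057) = 1370368795/1137332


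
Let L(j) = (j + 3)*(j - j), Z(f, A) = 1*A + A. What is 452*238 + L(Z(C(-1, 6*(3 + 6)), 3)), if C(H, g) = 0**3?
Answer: 107576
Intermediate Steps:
C(H, g) = 0
Z(f, A) = 2*A (Z(f, A) = A + A = 2*A)
L(j) = 0 (L(j) = (3 + j)*0 = 0)
452*238 + L(Z(C(-1, 6*(3 + 6)), 3)) = 452*238 + 0 = 107576 + 0 = 107576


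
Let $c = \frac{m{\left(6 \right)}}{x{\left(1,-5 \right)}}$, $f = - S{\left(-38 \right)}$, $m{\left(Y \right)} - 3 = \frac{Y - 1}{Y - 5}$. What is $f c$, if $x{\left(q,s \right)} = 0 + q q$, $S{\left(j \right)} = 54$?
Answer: $-432$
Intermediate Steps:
$m{\left(Y \right)} = 3 + \frac{-1 + Y}{-5 + Y}$ ($m{\left(Y \right)} = 3 + \frac{Y - 1}{Y - 5} = 3 + \frac{-1 + Y}{-5 + Y}$)
$x{\left(q,s \right)} = q^{2}$ ($x{\left(q,s \right)} = 0 + q^{2} = q^{2}$)
$f = -54$ ($f = \left(-1\right) 54 = -54$)
$c = 8$ ($c = \frac{4 \frac{1}{-5 + 6} \left(-4 + 6\right)}{1^{2}} = \frac{4 \cdot 1^{-1} \cdot 2}{1} = 4 \cdot 1 \cdot 2 \cdot 1 = 8 \cdot 1 = 8$)
$f c = \left(-54\right) 8 = -432$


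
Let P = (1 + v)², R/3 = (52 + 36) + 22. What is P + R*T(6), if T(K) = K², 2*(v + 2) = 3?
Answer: 47521/4 ≈ 11880.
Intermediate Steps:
v = -½ (v = -2 + (½)*3 = -2 + 3/2 = -½ ≈ -0.50000)
R = 330 (R = 3*((52 + 36) + 22) = 3*(88 + 22) = 3*110 = 330)
P = ¼ (P = (1 - ½)² = (½)² = ¼ ≈ 0.25000)
P + R*T(6) = ¼ + 330*6² = ¼ + 330*36 = ¼ + 11880 = 47521/4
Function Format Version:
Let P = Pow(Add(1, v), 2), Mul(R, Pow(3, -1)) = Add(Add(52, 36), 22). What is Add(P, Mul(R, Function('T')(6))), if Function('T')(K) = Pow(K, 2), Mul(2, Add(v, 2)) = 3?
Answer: Rational(47521, 4) ≈ 11880.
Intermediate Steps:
v = Rational(-1, 2) (v = Add(-2, Mul(Rational(1, 2), 3)) = Add(-2, Rational(3, 2)) = Rational(-1, 2) ≈ -0.50000)
R = 330 (R = Mul(3, Add(Add(52, 36), 22)) = Mul(3, Add(88, 22)) = Mul(3, 110) = 330)
P = Rational(1, 4) (P = Pow(Add(1, Rational(-1, 2)), 2) = Pow(Rational(1, 2), 2) = Rational(1, 4) ≈ 0.25000)
Add(P, Mul(R, Function('T')(6))) = Add(Rational(1, 4), Mul(330, Pow(6, 2))) = Add(Rational(1, 4), Mul(330, 36)) = Add(Rational(1, 4), 11880) = Rational(47521, 4)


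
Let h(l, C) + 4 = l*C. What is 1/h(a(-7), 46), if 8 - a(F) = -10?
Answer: 1/824 ≈ 0.0012136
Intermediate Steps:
a(F) = 18 (a(F) = 8 - 1*(-10) = 8 + 10 = 18)
h(l, C) = -4 + C*l (h(l, C) = -4 + l*C = -4 + C*l)
1/h(a(-7), 46) = 1/(-4 + 46*18) = 1/(-4 + 828) = 1/824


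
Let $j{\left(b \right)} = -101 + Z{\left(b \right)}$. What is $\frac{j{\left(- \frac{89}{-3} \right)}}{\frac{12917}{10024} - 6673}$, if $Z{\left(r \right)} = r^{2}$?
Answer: $- \frac{70288288}{601895115} \approx -0.11678$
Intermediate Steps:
$j{\left(b \right)} = -101 + b^{2}$
$\frac{j{\left(- \frac{89}{-3} \right)}}{\frac{12917}{10024} - 6673} = \frac{-101 + \left(- \frac{89}{-3}\right)^{2}}{\frac{12917}{10024} - 6673} = \frac{-101 + \left(\left(-89\right) \left(- \frac{1}{3}\right)\right)^{2}}{12917 \cdot \frac{1}{10024} - 6673} = \frac{-101 + \left(\frac{89}{3}\right)^{2}}{\frac{12917}{10024} - 6673} = \frac{-101 + \frac{7921}{9}}{- \frac{66877235}{10024}} = \frac{7012}{9} \left(- \frac{10024}{66877235}\right) = - \frac{70288288}{601895115}$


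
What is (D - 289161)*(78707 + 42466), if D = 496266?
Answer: 25095534165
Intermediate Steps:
(D - 289161)*(78707 + 42466) = (496266 - 289161)*(78707 + 42466) = 207105*121173 = 25095534165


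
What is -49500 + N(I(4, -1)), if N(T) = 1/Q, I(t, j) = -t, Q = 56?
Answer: -2771999/56 ≈ -49500.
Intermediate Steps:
N(T) = 1/56
-49500 + N(I(4, -1)) = -49500 + 1/56 = -2771999/56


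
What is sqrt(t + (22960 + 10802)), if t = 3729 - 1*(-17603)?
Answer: 13*sqrt(326) ≈ 234.72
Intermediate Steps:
t = 21332 (t = 3729 + 17603 = 21332)
sqrt(t + (22960 + 10802)) = sqrt(21332 + (22960 + 10802)) = sqrt(21332 + 33762) = sqrt(55094) = 13*sqrt(326)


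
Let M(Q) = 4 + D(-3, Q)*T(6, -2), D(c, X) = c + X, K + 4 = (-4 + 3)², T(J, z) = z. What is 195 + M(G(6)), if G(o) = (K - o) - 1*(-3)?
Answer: 217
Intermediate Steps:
K = -3 (K = -4 + (-4 + 3)² = -4 + (-1)² = -4 + 1 = -3)
G(o) = -o (G(o) = (-3 - o) - 1*(-3) = (-3 - o) + 3 = -o)
D(c, X) = X + c
M(Q) = 10 - 2*Q (M(Q) = 4 + (Q - 3)*(-2) = 4 + (-3 + Q)*(-2) = 4 + (6 - 2*Q) = 10 - 2*Q)
195 + M(G(6)) = 195 + (10 - (-2)*6) = 195 + (10 - 2*(-6)) = 195 + (10 + 12) = 195 + 22 = 217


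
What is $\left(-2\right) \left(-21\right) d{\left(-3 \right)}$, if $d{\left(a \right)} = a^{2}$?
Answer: $378$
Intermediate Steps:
$\left(-2\right) \left(-21\right) d{\left(-3 \right)} = \left(-2\right) \left(-21\right) \left(-3\right)^{2} = 42 \cdot 9 = 378$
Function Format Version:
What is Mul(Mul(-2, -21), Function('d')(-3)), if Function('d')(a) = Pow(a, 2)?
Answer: 378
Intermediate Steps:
Mul(Mul(-2, -21), Function('d')(-3)) = Mul(Mul(-2, -21), Pow(-3, 2)) = Mul(42, 9) = 378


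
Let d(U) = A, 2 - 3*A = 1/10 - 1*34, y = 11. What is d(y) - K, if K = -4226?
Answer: 127139/30 ≈ 4238.0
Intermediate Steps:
A = 359/30 (A = 2/3 - (1/10 - 1*34)/3 = 2/3 - (1/10 - 34)/3 = 2/3 - 1/3*(-339/10) = 2/3 + 113/10 = 359/30 ≈ 11.967)
d(U) = 359/30
d(y) - K = 359/30 - 1*(-4226) = 359/30 + 4226 = 127139/30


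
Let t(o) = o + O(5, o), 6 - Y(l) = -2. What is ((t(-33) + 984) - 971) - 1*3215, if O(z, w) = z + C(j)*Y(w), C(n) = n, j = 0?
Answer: -3230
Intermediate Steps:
Y(l) = 8 (Y(l) = 6 - 1*(-2) = 6 + 2 = 8)
O(z, w) = z (O(z, w) = z + 0*8 = z + 0 = z)
t(o) = 5 + o (t(o) = o + 5 = 5 + o)
((t(-33) + 984) - 971) - 1*3215 = (((5 - 33) + 984) - 971) - 1*3215 = ((-28 + 984) - 971) - 3215 = (956 - 971) - 3215 = -15 - 3215 = -3230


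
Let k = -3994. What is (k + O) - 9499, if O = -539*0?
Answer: -13493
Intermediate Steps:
O = 0
(k + O) - 9499 = (-3994 + 0) - 9499 = -3994 - 9499 = -13493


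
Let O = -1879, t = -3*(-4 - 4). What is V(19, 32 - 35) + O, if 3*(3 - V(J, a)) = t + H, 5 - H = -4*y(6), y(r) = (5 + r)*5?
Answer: -1959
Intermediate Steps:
y(r) = 25 + 5*r
H = 225 (H = 5 - (-4)*(25 + 5*6) = 5 - (-4)*(25 + 30) = 5 - (-4)*55 = 5 - 1*(-220) = 5 + 220 = 225)
t = 24 (t = -3*(-8) = 24)
V(J, a) = -80 (V(J, a) = 3 - (24 + 225)/3 = 3 - ⅓*249 = 3 - 83 = -80)
V(19, 32 - 35) + O = -80 - 1879 = -1959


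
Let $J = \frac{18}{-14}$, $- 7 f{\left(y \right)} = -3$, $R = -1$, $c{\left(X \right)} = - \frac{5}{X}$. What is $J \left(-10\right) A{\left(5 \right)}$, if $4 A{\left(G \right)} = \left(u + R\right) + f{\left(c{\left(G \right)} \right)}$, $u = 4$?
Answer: $\frac{540}{49} \approx 11.02$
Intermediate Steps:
$f{\left(y \right)} = \frac{3}{7}$ ($f{\left(y \right)} = \left(- \frac{1}{7}\right) \left(-3\right) = \frac{3}{7}$)
$A{\left(G \right)} = \frac{6}{7}$ ($A{\left(G \right)} = \frac{\left(4 - 1\right) + \frac{3}{7}}{4} = \frac{3 + \frac{3}{7}}{4} = \frac{1}{4} \cdot \frac{24}{7} = \frac{6}{7}$)
$J = - \frac{9}{7}$ ($J = 18 \left(- \frac{1}{14}\right) = - \frac{9}{7} \approx -1.2857$)
$J \left(-10\right) A{\left(5 \right)} = \left(- \frac{9}{7}\right) \left(-10\right) \frac{6}{7} = \frac{90}{7} \cdot \frac{6}{7} = \frac{540}{49}$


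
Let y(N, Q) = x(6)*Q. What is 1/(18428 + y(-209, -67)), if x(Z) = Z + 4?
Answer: 1/17758 ≈ 5.6313e-5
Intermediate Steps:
x(Z) = 4 + Z
y(N, Q) = 10*Q (y(N, Q) = (4 + 6)*Q = 10*Q)
1/(18428 + y(-209, -67)) = 1/(18428 + 10*(-67)) = 1/(18428 - 670) = 1/17758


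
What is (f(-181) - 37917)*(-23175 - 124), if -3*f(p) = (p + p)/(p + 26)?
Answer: 410802539333/465 ≈ 8.8345e+8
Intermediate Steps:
f(p) = -2*p/(3*(26 + p)) (f(p) = -(p + p)/(3*(p + 26)) = -2*p/(3*(26 + p)))
(f(-181) - 37917)*(-23175 - 124) = (-2*(-181)/(78 + 3*(-181)) - 37917)*(-23175 - 124) = (-2*(-181)/(78 - 543) - 37917)*(-23299) = (-2*(-181)/(-465) - 37917)*(-23299) = (-2*(-181)*(-1/465) - 37917)*(-23299) = (-362/465 - 37917)*(-23299) = -17631767/465*(-23299) = 410802539333/465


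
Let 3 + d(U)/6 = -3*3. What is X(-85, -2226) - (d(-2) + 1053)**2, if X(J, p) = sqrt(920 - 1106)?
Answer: -962361 + I*sqrt(186) ≈ -9.6236e+5 + 13.638*I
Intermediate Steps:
d(U) = -72 (d(U) = -18 + 6*(-3*3) = -18 + 6*(-1*9) = -18 + 6*(-9) = -18 - 54 = -72)
X(J, p) = I*sqrt(186) (X(J, p) = sqrt(-186) = I*sqrt(186))
X(-85, -2226) - (d(-2) + 1053)**2 = I*sqrt(186) - (-72 + 1053)**2 = I*sqrt(186) - 1*981**2 = I*sqrt(186) - 1*962361 = I*sqrt(186) - 962361 = -962361 + I*sqrt(186)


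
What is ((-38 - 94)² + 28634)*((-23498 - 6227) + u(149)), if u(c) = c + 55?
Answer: -1359678218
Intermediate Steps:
u(c) = 55 + c
((-38 - 94)² + 28634)*((-23498 - 6227) + u(149)) = ((-38 - 94)² + 28634)*((-23498 - 6227) + (55 + 149)) = ((-132)² + 28634)*(-29725 + 204) = (17424 + 28634)*(-29521) = 46058*(-29521) = -1359678218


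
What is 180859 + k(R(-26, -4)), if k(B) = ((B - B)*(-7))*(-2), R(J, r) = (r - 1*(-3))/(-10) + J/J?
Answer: 180859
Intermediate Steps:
R(J, r) = 7/10 - r/10 (R(J, r) = (r + 3)*(-⅒) + 1 = (3 + r)*(-⅒) + 1 = (-3/10 - r/10) + 1 = 7/10 - r/10)
k(B) = 0 (k(B) = (0*(-7))*(-2) = 0*(-2) = 0)
180859 + k(R(-26, -4)) = 180859 + 0 = 180859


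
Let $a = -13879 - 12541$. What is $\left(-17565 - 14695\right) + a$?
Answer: $-58680$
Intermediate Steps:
$a = -26420$ ($a = -13879 - 12541 = -26420$)
$\left(-17565 - 14695\right) + a = \left(-17565 - 14695\right) - 26420 = -32260 - 26420 = -58680$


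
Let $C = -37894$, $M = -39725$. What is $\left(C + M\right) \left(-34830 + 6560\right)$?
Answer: $2194289130$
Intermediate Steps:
$\left(C + M\right) \left(-34830 + 6560\right) = \left(-37894 - 39725\right) \left(-34830 + 6560\right) = \left(-77619\right) \left(-28270\right) = 2194289130$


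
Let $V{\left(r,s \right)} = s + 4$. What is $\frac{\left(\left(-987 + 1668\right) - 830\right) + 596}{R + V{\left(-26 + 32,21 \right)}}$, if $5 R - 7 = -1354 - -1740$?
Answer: $\frac{2235}{518} \approx 4.3147$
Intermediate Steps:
$R = \frac{393}{5}$ ($R = \frac{7}{5} + \frac{-1354 - -1740}{5} = \frac{7}{5} + \frac{-1354 + 1740}{5} = \frac{7}{5} + \frac{1}{5} \cdot 386 = \frac{7}{5} + \frac{386}{5} = \frac{393}{5} \approx 78.6$)
$V{\left(r,s \right)} = 4 + s$
$\frac{\left(\left(-987 + 1668\right) - 830\right) + 596}{R + V{\left(-26 + 32,21 \right)}} = \frac{\left(\left(-987 + 1668\right) - 830\right) + 596}{\frac{393}{5} + \left(4 + 21\right)} = \frac{\left(681 - 830\right) + 596}{\frac{393}{5} + 25} = \frac{-149 + 596}{\frac{518}{5}} = 447 \cdot \frac{5}{518} = \frac{2235}{518}$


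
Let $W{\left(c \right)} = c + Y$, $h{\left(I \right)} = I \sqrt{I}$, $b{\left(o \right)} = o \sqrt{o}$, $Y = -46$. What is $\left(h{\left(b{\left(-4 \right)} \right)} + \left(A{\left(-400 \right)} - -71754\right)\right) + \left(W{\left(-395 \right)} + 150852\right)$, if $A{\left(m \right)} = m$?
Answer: $221749 - 16 i \approx 2.2175 \cdot 10^{5} - 16.0 i$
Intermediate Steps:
$b{\left(o \right)} = o^{\frac{3}{2}}$
$h{\left(I \right)} = I^{\frac{3}{2}}$
$W{\left(c \right)} = -46 + c$ ($W{\left(c \right)} = c - 46 = -46 + c$)
$\left(h{\left(b{\left(-4 \right)} \right)} + \left(A{\left(-400 \right)} - -71754\right)\right) + \left(W{\left(-395 \right)} + 150852\right) = \left(\left(\left(-4\right)^{\frac{3}{2}}\right)^{\frac{3}{2}} - -71354\right) + \left(\left(-46 - 395\right) + 150852\right) = \left(\left(- 8 i\right)^{\frac{3}{2}} + \left(-400 + 71754\right)\right) + \left(-441 + 150852\right) = \left(8 \left(1 - i\right)^{3} + 71354\right) + 150411 = \left(71354 + 8 \left(1 - i\right)^{3}\right) + 150411 = 221765 + 8 \left(1 - i\right)^{3}$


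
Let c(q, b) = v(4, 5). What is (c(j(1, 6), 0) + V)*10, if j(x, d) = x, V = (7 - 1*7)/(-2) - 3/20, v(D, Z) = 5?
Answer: 97/2 ≈ 48.500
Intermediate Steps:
V = -3/20 (V = (7 - 7)*(-½) - 3*1/20 = 0*(-½) - 3/20 = 0 - 3/20 = -3/20 ≈ -0.15000)
c(q, b) = 5
(c(j(1, 6), 0) + V)*10 = (5 - 3/20)*10 = (97/20)*10 = 97/2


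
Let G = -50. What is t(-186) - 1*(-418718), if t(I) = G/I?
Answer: 38940799/93 ≈ 4.1872e+5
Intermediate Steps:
t(I) = -50/I
t(-186) - 1*(-418718) = -50/(-186) - 1*(-418718) = -50*(-1/186) + 418718 = 25/93 + 418718 = 38940799/93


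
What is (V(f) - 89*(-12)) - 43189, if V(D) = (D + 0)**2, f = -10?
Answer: -42021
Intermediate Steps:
V(D) = D**2
(V(f) - 89*(-12)) - 43189 = ((-10)**2 - 89*(-12)) - 43189 = (100 + 1068) - 43189 = 1168 - 43189 = -42021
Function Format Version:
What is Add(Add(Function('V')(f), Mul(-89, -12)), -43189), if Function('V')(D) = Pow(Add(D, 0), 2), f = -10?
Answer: -42021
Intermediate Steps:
Function('V')(D) = Pow(D, 2)
Add(Add(Function('V')(f), Mul(-89, -12)), -43189) = Add(Add(Pow(-10, 2), Mul(-89, -12)), -43189) = Add(Add(100, 1068), -43189) = Add(1168, -43189) = -42021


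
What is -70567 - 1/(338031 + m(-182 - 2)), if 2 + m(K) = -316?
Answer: -23831393272/337713 ≈ -70567.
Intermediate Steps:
m(K) = -318 (m(K) = -2 - 316 = -318)
-70567 - 1/(338031 + m(-182 - 2)) = -70567 - 1/(338031 - 318) = -70567 - 1/337713 = -23831393272/337713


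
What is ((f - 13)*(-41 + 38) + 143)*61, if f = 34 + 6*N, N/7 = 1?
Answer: -2806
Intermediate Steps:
N = 7 (N = 7*1 = 7)
f = 76 (f = 34 + 6*7 = 34 + 42 = 76)
((f - 13)*(-41 + 38) + 143)*61 = ((76 - 13)*(-41 + 38) + 143)*61 = (63*(-3) + 143)*61 = (-189 + 143)*61 = -46*61 = -2806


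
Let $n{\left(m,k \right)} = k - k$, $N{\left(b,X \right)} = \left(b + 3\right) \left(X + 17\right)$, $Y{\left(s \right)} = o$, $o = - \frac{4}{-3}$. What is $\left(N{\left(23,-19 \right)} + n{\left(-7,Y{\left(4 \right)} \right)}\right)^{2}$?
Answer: $2704$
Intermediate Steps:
$o = \frac{4}{3}$ ($o = \left(-4\right) \left(- \frac{1}{3}\right) = \frac{4}{3} \approx 1.3333$)
$Y{\left(s \right)} = \frac{4}{3}$
$N{\left(b,X \right)} = \left(3 + b\right) \left(17 + X\right)$
$n{\left(m,k \right)} = 0$
$\left(N{\left(23,-19 \right)} + n{\left(-7,Y{\left(4 \right)} \right)}\right)^{2} = \left(\left(51 + 3 \left(-19\right) + 17 \cdot 23 - 437\right) + 0\right)^{2} = \left(\left(51 - 57 + 391 - 437\right) + 0\right)^{2} = \left(-52 + 0\right)^{2} = \left(-52\right)^{2} = 2704$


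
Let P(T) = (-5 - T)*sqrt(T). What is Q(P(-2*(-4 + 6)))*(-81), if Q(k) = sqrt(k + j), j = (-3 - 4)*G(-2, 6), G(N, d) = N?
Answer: -81*sqrt(14 - 2*I) ≈ -303.84 + 21.593*I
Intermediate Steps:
P(T) = sqrt(T)*(-5 - T)
j = 14 (j = (-3 - 4)*(-2) = -7*(-2) = 14)
Q(k) = sqrt(14 + k) (Q(k) = sqrt(k + 14) = sqrt(14 + k))
Q(P(-2*(-4 + 6)))*(-81) = sqrt(14 + sqrt(-2*(-4 + 6))*(-5 - (-2)*(-4 + 6)))*(-81) = sqrt(14 + sqrt(-2*2)*(-5 - (-2)*2))*(-81) = sqrt(14 + sqrt(-4)*(-5 - 1*(-4)))*(-81) = sqrt(14 + (2*I)*(-5 + 4))*(-81) = sqrt(14 + (2*I)*(-1))*(-81) = sqrt(14 - 2*I)*(-81) = -81*sqrt(14 - 2*I)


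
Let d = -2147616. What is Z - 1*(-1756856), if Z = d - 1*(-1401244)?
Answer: 1010484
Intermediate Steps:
Z = -746372 (Z = -2147616 - 1*(-1401244) = -2147616 + 1401244 = -746372)
Z - 1*(-1756856) = -746372 - 1*(-1756856) = -746372 + 1756856 = 1010484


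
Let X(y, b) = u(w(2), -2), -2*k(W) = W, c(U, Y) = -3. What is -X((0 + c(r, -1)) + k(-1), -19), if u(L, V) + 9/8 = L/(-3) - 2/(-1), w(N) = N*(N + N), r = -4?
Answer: 43/24 ≈ 1.7917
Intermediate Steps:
k(W) = -W/2
w(N) = 2*N² (w(N) = N*(2*N) = 2*N²)
u(L, V) = 7/8 - L/3 (u(L, V) = -9/8 + (L/(-3) - 2/(-1)) = -9/8 + (L*(-⅓) - 2*(-1)) = -9/8 + (-L/3 + 2) = -9/8 + (2 - L/3) = 7/8 - L/3)
X(y, b) = -43/24 (X(y, b) = 7/8 - 2*2²/3 = 7/8 - 2*4/3 = 7/8 - ⅓*8 = 7/8 - 8/3 = -43/24)
-X((0 + c(r, -1)) + k(-1), -19) = -1*(-43/24) = 43/24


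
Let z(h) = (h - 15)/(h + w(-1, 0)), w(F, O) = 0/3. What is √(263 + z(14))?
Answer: 3*√5726/14 ≈ 16.215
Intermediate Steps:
w(F, O) = 0 (w(F, O) = 0*(⅓) = 0)
z(h) = (-15 + h)/h (z(h) = (h - 15)/(h + 0) = (-15 + h)/h)
√(263 + z(14)) = √(263 + (-15 + 14)/14) = √(263 + (1/14)*(-1)) = √(263 - 1/14) = √(3681/14) = 3*√5726/14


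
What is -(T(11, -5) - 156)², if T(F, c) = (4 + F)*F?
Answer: -81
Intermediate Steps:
T(F, c) = F*(4 + F)
-(T(11, -5) - 156)² = -(11*(4 + 11) - 156)² = -(11*15 - 156)² = -(165 - 156)² = -1*9² = -1*81 = -81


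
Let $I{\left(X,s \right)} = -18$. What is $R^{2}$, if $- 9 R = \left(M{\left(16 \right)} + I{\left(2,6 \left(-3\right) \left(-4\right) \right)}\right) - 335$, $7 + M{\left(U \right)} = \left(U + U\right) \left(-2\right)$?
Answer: $\frac{179776}{81} \approx 2219.5$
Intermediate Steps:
$M{\left(U \right)} = -7 - 4 U$ ($M{\left(U \right)} = -7 + \left(U + U\right) \left(-2\right) = -7 + 2 U \left(-2\right) = -7 - 4 U$)
$R = \frac{424}{9}$ ($R = - \frac{\left(\left(-7 - 64\right) - 18\right) - 335}{9} = - \frac{\left(-71 - 18\right) - 335}{9} = - \frac{-89 - 335}{9} = \left(- \frac{1}{9}\right) \left(-424\right) = \frac{424}{9} \approx 47.111$)
$R^{2} = \left(\frac{424}{9}\right)^{2} = \frac{179776}{81}$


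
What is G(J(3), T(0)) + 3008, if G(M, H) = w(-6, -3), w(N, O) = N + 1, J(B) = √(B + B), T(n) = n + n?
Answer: 3003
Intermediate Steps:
T(n) = 2*n
J(B) = √2*√B (J(B) = √(2*B) = √2*√B)
w(N, O) = 1 + N
G(M, H) = -5 (G(M, H) = 1 - 6 = -5)
G(J(3), T(0)) + 3008 = -5 + 3008 = 3003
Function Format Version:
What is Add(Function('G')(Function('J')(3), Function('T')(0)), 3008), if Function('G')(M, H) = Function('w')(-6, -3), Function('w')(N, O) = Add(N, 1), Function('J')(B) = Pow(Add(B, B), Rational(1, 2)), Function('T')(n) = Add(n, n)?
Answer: 3003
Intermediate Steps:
Function('T')(n) = Mul(2, n)
Function('J')(B) = Mul(Pow(2, Rational(1, 2)), Pow(B, Rational(1, 2))) (Function('J')(B) = Pow(Mul(2, B), Rational(1, 2)) = Mul(Pow(2, Rational(1, 2)), Pow(B, Rational(1, 2))))
Function('w')(N, O) = Add(1, N)
Function('G')(M, H) = -5 (Function('G')(M, H) = Add(1, -6) = -5)
Add(Function('G')(Function('J')(3), Function('T')(0)), 3008) = Add(-5, 3008) = 3003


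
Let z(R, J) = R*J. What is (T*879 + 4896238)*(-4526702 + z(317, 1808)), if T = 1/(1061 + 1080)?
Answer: -41444625256544342/2141 ≈ -1.9358e+13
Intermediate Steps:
T = 1/2141 ≈ 0.00046707
z(R, J) = J*R
(T*879 + 4896238)*(-4526702 + z(317, 1808)) = ((1/2141)*879 + 4896238)*(-4526702 + 1808*317) = (879/2141 + 4896238)*(-4526702 + 573136) = (10482846437/2141)*(-3953566) = -41444625256544342/2141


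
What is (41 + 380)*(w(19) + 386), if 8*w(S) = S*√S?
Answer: 162506 + 7999*√19/8 ≈ 1.6686e+5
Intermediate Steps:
w(S) = S^(3/2)/8 (w(S) = (S*√S)/8 = S^(3/2)/8)
(41 + 380)*(w(19) + 386) = (41 + 380)*(19^(3/2)/8 + 386) = 421*((19*√19)/8 + 386) = 421*(19*√19/8 + 386) = 421*(386 + 19*√19/8) = 162506 + 7999*√19/8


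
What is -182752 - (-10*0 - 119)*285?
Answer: -148837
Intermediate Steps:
-182752 - (-10*0 - 119)*285 = -182752 - (0 - 119)*285 = -182752 - (-119)*285 = -182752 - 1*(-33915) = -182752 + 33915 = -148837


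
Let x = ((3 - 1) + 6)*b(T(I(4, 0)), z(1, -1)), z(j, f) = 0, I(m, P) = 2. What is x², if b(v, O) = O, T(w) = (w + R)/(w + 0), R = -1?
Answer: 0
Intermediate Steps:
T(w) = (-1 + w)/w (T(w) = (w - 1)/(w + 0) = (-1 + w)/w)
x = 0 (x = ((3 - 1) + 6)*0 = (2 + 6)*0 = 8*0 = 0)
x² = 0² = 0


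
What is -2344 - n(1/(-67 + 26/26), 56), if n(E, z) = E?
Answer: -154703/66 ≈ -2344.0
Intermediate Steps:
-2344 - n(1/(-67 + 26/26), 56) = -2344 - 1/(-67 + 26/26) = -2344 - 1/(-67 + 26*(1/26)) = -2344 - 1/(-67 + 1) = -2344 - 1/(-66) = -2344 - 1*(-1/66) = -2344 + 1/66 = -154703/66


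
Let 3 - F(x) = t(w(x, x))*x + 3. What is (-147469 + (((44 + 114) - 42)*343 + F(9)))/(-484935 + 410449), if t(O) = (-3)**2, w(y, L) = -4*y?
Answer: 53881/37243 ≈ 1.4467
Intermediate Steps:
t(O) = 9
F(x) = -9*x (F(x) = 3 - (9*x + 3) = 3 - (3 + 9*x) = 3 + (-3 - 9*x) = -9*x)
(-147469 + (((44 + 114) - 42)*343 + F(9)))/(-484935 + 410449) = (-147469 + (((44 + 114) - 42)*343 - 9*9))/(-484935 + 410449) = (-147469 + ((158 - 42)*343 - 81))/(-74486) = (-147469 + (116*343 - 81))*(-1/74486) = (-147469 + (39788 - 81))*(-1/74486) = (-147469 + 39707)*(-1/74486) = -107762*(-1/74486) = 53881/37243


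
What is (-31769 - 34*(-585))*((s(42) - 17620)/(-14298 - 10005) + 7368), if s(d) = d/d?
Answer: -709105513039/8101 ≈ -8.7533e+7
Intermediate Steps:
s(d) = 1
(-31769 - 34*(-585))*((s(42) - 17620)/(-14298 - 10005) + 7368) = (-31769 - 34*(-585))*((1 - 17620)/(-14298 - 10005) + 7368) = (-31769 + 19890)*(-17619/(-24303) + 7368) = -11879*(-17619*(-1/24303) + 7368) = -11879*(5873/8101 + 7368) = -11879*59694041/8101 = -709105513039/8101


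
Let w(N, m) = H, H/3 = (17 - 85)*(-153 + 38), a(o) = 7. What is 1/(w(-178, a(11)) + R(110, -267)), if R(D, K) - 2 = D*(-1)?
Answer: 1/23352 ≈ 4.2823e-5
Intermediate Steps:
R(D, K) = 2 - D (R(D, K) = 2 + D*(-1) = 2 - D)
H = 23460 (H = 3*((17 - 85)*(-153 + 38)) = 3*(-68*(-115)) = 3*7820 = 23460)
w(N, m) = 23460
1/(w(-178, a(11)) + R(110, -267)) = 1/(23460 + (2 - 1*110)) = 1/(23460 + (2 - 110)) = 1/(23460 - 108) = 1/23352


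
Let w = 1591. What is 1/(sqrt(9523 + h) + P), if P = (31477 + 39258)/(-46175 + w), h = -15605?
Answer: -3153649240/12094395886817 - 1987733056*I*sqrt(6082)/12094395886817 ≈ -0.00026075 - 0.012817*I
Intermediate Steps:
P = -70735/44584 (P = (31477 + 39258)/(-46175 + 1591) = 70735/(-44584) = 70735*(-1/44584) = -70735/44584 ≈ -1.5866)
1/(sqrt(9523 + h) + P) = 1/(sqrt(9523 - 15605) - 70735/44584) = 1/(sqrt(-6082) - 70735/44584) = 1/(I*sqrt(6082) - 70735/44584) = 1/(-70735/44584 + I*sqrt(6082))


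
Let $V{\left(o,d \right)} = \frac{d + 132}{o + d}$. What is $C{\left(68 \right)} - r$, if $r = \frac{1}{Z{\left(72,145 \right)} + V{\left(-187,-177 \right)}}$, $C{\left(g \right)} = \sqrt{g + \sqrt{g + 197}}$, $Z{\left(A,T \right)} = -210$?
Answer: $\frac{364}{76395} + \sqrt{68 + \sqrt{265}} \approx 9.1851$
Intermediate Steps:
$V{\left(o,d \right)} = \frac{132 + d}{d + o}$
$C{\left(g \right)} = \sqrt{g + \sqrt{197 + g}}$
$r = - \frac{364}{76395}$ ($r = \frac{1}{-210 + \frac{132 - 177}{-177 - 187}} = \frac{1}{-210 + \frac{1}{-364} \left(-45\right)} = \frac{1}{-210 - - \frac{45}{364}} = \frac{1}{-210 + \frac{45}{364}} = \frac{1}{- \frac{76395}{364}} = - \frac{364}{76395} \approx -0.0047647$)
$C{\left(68 \right)} - r = \sqrt{68 + \sqrt{197 + 68}} - - \frac{364}{76395} = \sqrt{68 + \sqrt{265}} + \frac{364}{76395} = \frac{364}{76395} + \sqrt{68 + \sqrt{265}}$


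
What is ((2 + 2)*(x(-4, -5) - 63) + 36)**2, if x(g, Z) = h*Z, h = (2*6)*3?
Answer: 876096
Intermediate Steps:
h = 36 (h = 12*3 = 36)
x(g, Z) = 36*Z
((2 + 2)*(x(-4, -5) - 63) + 36)**2 = ((2 + 2)*(36*(-5) - 63) + 36)**2 = (4*(-180 - 63) + 36)**2 = (4*(-243) + 36)**2 = (-972 + 36)**2 = (-936)**2 = 876096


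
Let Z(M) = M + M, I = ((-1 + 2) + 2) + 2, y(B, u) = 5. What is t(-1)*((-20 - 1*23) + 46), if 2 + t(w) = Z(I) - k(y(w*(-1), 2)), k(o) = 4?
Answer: 12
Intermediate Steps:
I = 5 (I = (1 + 2) + 2 = 3 + 2 = 5)
Z(M) = 2*M
t(w) = 4 (t(w) = -2 + (2*5 - 1*4) = -2 + (10 - 4) = -2 + 6 = 4)
t(-1)*((-20 - 1*23) + 46) = 4*((-20 - 1*23) + 46) = 4*((-20 - 23) + 46) = 4*(-43 + 46) = 4*3 = 12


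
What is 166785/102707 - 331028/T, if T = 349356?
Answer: 6067111916/8970326673 ≈ 0.67635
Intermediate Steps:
166785/102707 - 331028/T = 166785/102707 - 331028/349356 = 166785*(1/102707) - 331028*1/349356 = 166785/102707 - 82757/87339 = 6067111916/8970326673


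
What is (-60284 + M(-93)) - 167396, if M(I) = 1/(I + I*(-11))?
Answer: -211742399/930 ≈ -2.2768e+5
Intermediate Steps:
M(I) = -1/(10*I) (M(I) = 1/(I - 11*I) = 1/(-10*I) = -1/(10*I))
(-60284 + M(-93)) - 167396 = (-60284 - ⅒/(-93)) - 167396 = (-60284 - ⅒*(-1/93)) - 167396 = (-60284 + 1/930) - 167396 = -56064119/930 - 167396 = -211742399/930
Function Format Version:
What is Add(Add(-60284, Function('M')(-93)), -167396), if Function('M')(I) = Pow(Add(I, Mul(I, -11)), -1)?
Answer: Rational(-211742399, 930) ≈ -2.2768e+5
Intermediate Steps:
Function('M')(I) = Mul(Rational(-1, 10), Pow(I, -1)) (Function('M')(I) = Pow(Add(I, Mul(-11, I)), -1) = Pow(Mul(-10, I), -1) = Mul(Rational(-1, 10), Pow(I, -1)))
Add(Add(-60284, Function('M')(-93)), -167396) = Add(Add(-60284, Mul(Rational(-1, 10), Pow(-93, -1))), -167396) = Add(Add(-60284, Mul(Rational(-1, 10), Rational(-1, 93))), -167396) = Add(Add(-60284, Rational(1, 930)), -167396) = Add(Rational(-56064119, 930), -167396) = Rational(-211742399, 930)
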